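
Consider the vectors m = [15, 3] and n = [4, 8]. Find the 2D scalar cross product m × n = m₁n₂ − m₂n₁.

15·8 - 3·4 = 120 - 12 = 108

108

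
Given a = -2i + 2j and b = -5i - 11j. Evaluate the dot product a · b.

-12

a · b = (-2)·(-5) + 2·(-11) = 10 - 22 = -12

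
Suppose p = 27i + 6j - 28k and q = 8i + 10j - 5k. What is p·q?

p · q = 27·8 + 6·10 + (-28)·(-5) = 216 + 60 + 140 = 416

416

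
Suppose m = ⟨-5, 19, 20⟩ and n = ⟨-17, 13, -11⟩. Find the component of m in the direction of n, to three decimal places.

4.655

m · n = (-5)·(-17) + 19·13 + 20·(-11) = 85 + 247 - 220 = 112
|n| = √(289 + 169 + 121) = √579 ≈ 24.0624
comp_n m = 112 / √579 ≈ 4.655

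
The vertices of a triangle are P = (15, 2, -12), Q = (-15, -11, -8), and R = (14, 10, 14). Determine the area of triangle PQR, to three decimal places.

PQ = (-30, -13, 4),  PR = (-1, 8, 26)
i: (-13)·26 - 4·8 = -338 - 32 = -370
j: 4·(-1) - (-30)·26 = -4 - (-780) = 776
k: (-30)·8 - (-13)·(-1) = -240 - 13 = -253
PQ × PR = (-370, 776, -253)
|PQ × PR| = √803085 ≈ 896.1501
area = ½ · 896.1501 ≈ 448.075

448.075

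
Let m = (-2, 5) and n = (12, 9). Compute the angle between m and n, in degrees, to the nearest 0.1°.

m · n = (-2)·12 + 5·9 = -24 + 45 = 21
|m|² = 4 + 25 = 29,  |m| = √29 ≈ 5.385165
|n|² = 144 + 81 = 225,  |n| = √225 ≈ 15.000000
cos θ = 21 / (5.385165 · 15.000000) ≈ 0.25997
θ = arccos(0.25997) ≈ 74.9°

74.9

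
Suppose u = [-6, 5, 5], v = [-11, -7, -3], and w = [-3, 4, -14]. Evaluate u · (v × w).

v × w:
i: (-7)·(-14) - (-3)·4 = 98 - (-12) = 110
j: (-3)·(-3) - (-11)·(-14) = 9 - 154 = -145
k: (-11)·4 - (-7)·(-3) = -44 - 21 = -65
v × w = (110, -145, -65)
u · (v × w) = (-6)·110 + 5·(-145) + 5·(-65) = -660 - 725 - 325 = -1710

-1710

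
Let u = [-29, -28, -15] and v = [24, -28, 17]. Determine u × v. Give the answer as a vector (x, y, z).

i: (-28)·17 - (-15)·(-28) = -476 - 420 = -896
j: (-15)·24 - (-29)·17 = -360 - (-493) = 133
k: (-29)·(-28) - (-28)·24 = 812 - (-672) = 1484
u × v = (-896, 133, 1484)

(-896, 133, 1484)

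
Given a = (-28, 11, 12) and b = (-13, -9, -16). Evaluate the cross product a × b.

(-68, -604, 395)

i: 11·(-16) - 12·(-9) = -176 - (-108) = -68
j: 12·(-13) - (-28)·(-16) = -156 - 448 = -604
k: (-28)·(-9) - 11·(-13) = 252 - (-143) = 395
a × b = (-68, -604, 395)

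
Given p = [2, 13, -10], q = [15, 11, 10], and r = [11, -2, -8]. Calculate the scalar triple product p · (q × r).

q × r:
i: 11·(-8) - 10·(-2) = -88 - (-20) = -68
j: 10·11 - 15·(-8) = 110 - (-120) = 230
k: 15·(-2) - 11·11 = -30 - 121 = -151
q × r = (-68, 230, -151)
p · (q × r) = 2·(-68) + 13·230 + (-10)·(-151) = -136 + 2990 + 1510 = 4364

4364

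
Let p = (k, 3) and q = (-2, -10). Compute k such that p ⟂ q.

-15

p · q = k·(-2) + 3·(-10) = -30 - 2k
Set equal to 0: -2k = 30, so k = -15.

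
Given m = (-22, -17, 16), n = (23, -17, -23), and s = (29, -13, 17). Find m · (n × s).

n × s:
i: (-17)·17 - (-23)·(-13) = -289 - 299 = -588
j: (-23)·29 - 23·17 = -667 - 391 = -1058
k: 23·(-13) - (-17)·29 = -299 - (-493) = 194
n × s = (-588, -1058, 194)
m · (n × s) = (-22)·(-588) + (-17)·(-1058) + 16·194 = 12936 + 17986 + 3104 = 34026

34026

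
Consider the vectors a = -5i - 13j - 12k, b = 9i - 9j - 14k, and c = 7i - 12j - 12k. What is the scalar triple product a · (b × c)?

710

b × c:
i: (-9)·(-12) - (-14)·(-12) = 108 - 168 = -60
j: (-14)·7 - 9·(-12) = -98 - (-108) = 10
k: 9·(-12) - (-9)·7 = -108 - (-63) = -45
b × c = (-60, 10, -45)
a · (b × c) = (-5)·(-60) + (-13)·10 + (-12)·(-45) = 300 - 130 + 540 = 710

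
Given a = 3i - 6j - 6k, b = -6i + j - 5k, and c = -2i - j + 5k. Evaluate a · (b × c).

-288

b × c:
i: 1·5 - (-5)·(-1) = 5 - 5 = 0
j: (-5)·(-2) - (-6)·5 = 10 - (-30) = 40
k: (-6)·(-1) - 1·(-2) = 6 - (-2) = 8
b × c = (0, 40, 8)
a · (b × c) = 3·0 + (-6)·40 + (-6)·8 = 0 - 240 - 48 = -288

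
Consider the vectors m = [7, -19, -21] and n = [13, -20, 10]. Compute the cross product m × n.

(-610, -343, 107)

i: (-19)·10 - (-21)·(-20) = -190 - 420 = -610
j: (-21)·13 - 7·10 = -273 - 70 = -343
k: 7·(-20) - (-19)·13 = -140 - (-247) = 107
m × n = (-610, -343, 107)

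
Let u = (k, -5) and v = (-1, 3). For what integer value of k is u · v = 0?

-15

u · v = k·(-1) + (-5)·3 = -15 - 1k
Set equal to 0: -1k = 15, so k = -15.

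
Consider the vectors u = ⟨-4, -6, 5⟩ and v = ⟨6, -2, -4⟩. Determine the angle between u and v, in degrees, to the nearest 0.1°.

u · v = (-4)·6 + (-6)·(-2) + 5·(-4) = -24 + 12 - 20 = -32
|u|² = 16 + 36 + 25 = 77,  |u| = √77 ≈ 8.774964
|v|² = 36 + 4 + 16 = 56,  |v| = √56 ≈ 7.483315
cos θ = -32 / (8.774964 · 7.483315) ≈ -0.48732
θ = arccos(-0.48732) ≈ 119.2°

119.2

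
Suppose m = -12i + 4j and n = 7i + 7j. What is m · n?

m · n = (-12)·7 + 4·7 = -84 + 28 = -56

-56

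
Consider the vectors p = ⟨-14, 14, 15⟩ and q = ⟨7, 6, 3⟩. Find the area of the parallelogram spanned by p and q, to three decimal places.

i: 14·3 - 15·6 = 42 - 90 = -48
j: 15·7 - (-14)·3 = 105 - (-42) = 147
k: (-14)·6 - 14·7 = -84 - 98 = -182
p × q = (-48, 147, -182)
|p × q| = √((-48)² + 147² + (-182)²) = √57037 ≈ 238.8242

238.824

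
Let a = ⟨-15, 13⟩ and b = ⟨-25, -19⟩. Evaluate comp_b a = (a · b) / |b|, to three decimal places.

a · b = (-15)·(-25) + 13·(-19) = 375 - 247 = 128
|b| = √(625 + 361) = √986 ≈ 31.4006
comp_b a = 128 / √986 ≈ 4.076

4.076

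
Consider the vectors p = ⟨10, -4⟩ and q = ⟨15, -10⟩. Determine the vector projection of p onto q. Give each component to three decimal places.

(8.769, -5.846)

p · q = 10·15 + (-4)·(-10) = 150 + 40 = 190
|q|² = 225 + 100 = 325
proj_q p = (190/325) · (15, -10) ≈ (8.769, -5.846)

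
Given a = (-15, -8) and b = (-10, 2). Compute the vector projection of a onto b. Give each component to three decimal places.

(-12.885, 2.577)

a · b = (-15)·(-10) + (-8)·2 = 150 - 16 = 134
|b|² = 100 + 4 = 104
proj_b a = (134/104) · (-10, 2) ≈ (-12.885, 2.577)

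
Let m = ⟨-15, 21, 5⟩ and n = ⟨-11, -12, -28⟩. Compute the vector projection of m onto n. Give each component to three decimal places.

m · n = (-15)·(-11) + 21·(-12) + 5·(-28) = 165 - 252 - 140 = -227
|n|² = 121 + 144 + 784 = 1049
proj_n m = (-227/1049) · (-11, -12, -28) ≈ (2.380, 2.597, 6.059)

(2.380, 2.597, 6.059)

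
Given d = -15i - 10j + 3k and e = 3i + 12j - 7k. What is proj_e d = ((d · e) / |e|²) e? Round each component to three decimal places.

d · e = (-15)·3 + (-10)·12 + 3·(-7) = -45 - 120 - 21 = -186
|e|² = 9 + 144 + 49 = 202
proj_e d = (-186/202) · (3, 12, -7) ≈ (-2.762, -11.050, 6.446)

(-2.762, -11.050, 6.446)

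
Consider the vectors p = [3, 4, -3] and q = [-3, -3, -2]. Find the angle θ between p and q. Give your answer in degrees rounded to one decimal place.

123.3

p · q = 3·(-3) + 4·(-3) + (-3)·(-2) = -9 - 12 + 6 = -15
|p|² = 9 + 16 + 9 = 34,  |p| = √34 ≈ 5.830952
|q|² = 9 + 9 + 4 = 22,  |q| = √22 ≈ 4.690416
cos θ = -15 / (5.830952 · 4.690416) ≈ -0.54845
θ = arccos(-0.54845) ≈ 123.3°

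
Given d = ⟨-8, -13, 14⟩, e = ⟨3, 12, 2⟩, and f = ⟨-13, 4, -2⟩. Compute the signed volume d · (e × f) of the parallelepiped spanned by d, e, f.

2868

e × f:
i: 12·(-2) - 2·4 = -24 - 8 = -32
j: 2·(-13) - 3·(-2) = -26 - (-6) = -20
k: 3·4 - 12·(-13) = 12 - (-156) = 168
e × f = (-32, -20, 168)
d · (e × f) = (-8)·(-32) + (-13)·(-20) + 14·168 = 256 + 260 + 2352 = 2868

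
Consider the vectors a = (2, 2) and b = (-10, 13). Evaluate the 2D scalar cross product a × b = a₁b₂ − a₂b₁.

46

2·13 - 2·(-10) = 26 - (-20) = 46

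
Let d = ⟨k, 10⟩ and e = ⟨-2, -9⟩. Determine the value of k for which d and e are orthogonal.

-45

d · e = k·(-2) + 10·(-9) = -90 - 2k
Set equal to 0: -2k = 90, so k = -45.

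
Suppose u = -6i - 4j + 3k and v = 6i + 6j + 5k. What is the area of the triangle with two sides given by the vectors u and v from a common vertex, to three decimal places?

31.193

i: (-4)·5 - 3·6 = -20 - 18 = -38
j: 3·6 - (-6)·5 = 18 - (-30) = 48
k: (-6)·6 - (-4)·6 = -36 - (-24) = -12
u × v = (-38, 48, -12)
|u × v| = √((-38)² + 48² + (-12)²) = √3892 ≈ 62.3859
area = ½ · 62.3859 ≈ 31.193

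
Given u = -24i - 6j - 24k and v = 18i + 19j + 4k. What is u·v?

-642

u · v = (-24)·18 + (-6)·19 + (-24)·4 = -432 - 114 - 96 = -642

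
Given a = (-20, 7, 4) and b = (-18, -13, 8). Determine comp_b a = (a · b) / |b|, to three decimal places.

a · b = (-20)·(-18) + 7·(-13) + 4·8 = 360 - 91 + 32 = 301
|b| = √(324 + 169 + 64) = √557 ≈ 23.6008
comp_b a = 301 / √557 ≈ 12.754

12.754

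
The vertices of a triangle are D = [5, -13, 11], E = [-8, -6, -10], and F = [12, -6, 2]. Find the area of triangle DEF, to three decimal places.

DE = (-13, 7, -21),  DF = (7, 7, -9)
i: 7·(-9) - (-21)·7 = -63 - (-147) = 84
j: (-21)·7 - (-13)·(-9) = -147 - 117 = -264
k: (-13)·7 - 7·7 = -91 - 49 = -140
DE × DF = (84, -264, -140)
|DE × DF| = √96352 ≈ 310.4062
area = ½ · 310.4062 ≈ 155.203

155.203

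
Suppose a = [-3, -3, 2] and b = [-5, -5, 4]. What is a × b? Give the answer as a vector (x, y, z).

i: (-3)·4 - 2·(-5) = -12 - (-10) = -2
j: 2·(-5) - (-3)·4 = -10 - (-12) = 2
k: (-3)·(-5) - (-3)·(-5) = 15 - 15 = 0
a × b = (-2, 2, 0)

(-2, 2, 0)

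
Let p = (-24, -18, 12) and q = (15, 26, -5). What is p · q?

p · q = (-24)·15 + (-18)·26 + 12·(-5) = -360 - 468 - 60 = -888

-888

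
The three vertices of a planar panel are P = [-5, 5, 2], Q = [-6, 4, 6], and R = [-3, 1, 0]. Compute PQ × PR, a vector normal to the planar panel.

(18, 6, 6)

PQ = (-1, -1, 4)
PR = (2, -4, -2)
i: (-1)·(-2) - 4·(-4) = 2 - (-16) = 18
j: 4·2 - (-1)·(-2) = 8 - 2 = 6
k: (-1)·(-4) - (-1)·2 = 4 - (-2) = 6
PQ × PR = (18, 6, 6)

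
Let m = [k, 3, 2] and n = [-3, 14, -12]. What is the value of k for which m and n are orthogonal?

m · n = k·(-3) + 3·14 + 2·(-12) = 18 - 3k
Set equal to 0: -3k = -18, so k = 6.

6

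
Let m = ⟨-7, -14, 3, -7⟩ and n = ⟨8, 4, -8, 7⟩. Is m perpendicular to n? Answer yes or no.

m · n = (-7)·8 + (-14)·4 + 3·(-8) + (-7)·7 = -56 - 56 - 24 - 49 = -185
Nonzero, so the vectors are not orthogonal.

no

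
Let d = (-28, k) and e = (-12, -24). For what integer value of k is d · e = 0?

d · e = (-28)·(-12) + k·(-24) = 336 - 24k
Set equal to 0: -24k = -336, so k = 14.

14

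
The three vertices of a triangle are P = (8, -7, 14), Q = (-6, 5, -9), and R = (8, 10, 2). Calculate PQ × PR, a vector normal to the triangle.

(247, -168, -238)

PQ = (-14, 12, -23)
PR = (0, 17, -12)
i: 12·(-12) - (-23)·17 = -144 - (-391) = 247
j: (-23)·0 - (-14)·(-12) = 0 - 168 = -168
k: (-14)·17 - 12·0 = -238 - 0 = -238
PQ × PR = (247, -168, -238)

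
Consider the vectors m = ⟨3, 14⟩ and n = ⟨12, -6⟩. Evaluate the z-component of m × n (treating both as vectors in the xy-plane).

-186

3·(-6) - 14·12 = -18 - 168 = -186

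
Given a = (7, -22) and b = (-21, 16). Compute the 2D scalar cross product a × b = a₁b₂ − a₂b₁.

-350

7·16 - (-22)·(-21) = 112 - 462 = -350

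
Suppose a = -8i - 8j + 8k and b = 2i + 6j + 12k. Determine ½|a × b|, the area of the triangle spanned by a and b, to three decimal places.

92.607

i: (-8)·12 - 8·6 = -96 - 48 = -144
j: 8·2 - (-8)·12 = 16 - (-96) = 112
k: (-8)·6 - (-8)·2 = -48 - (-16) = -32
a × b = (-144, 112, -32)
|a × b| = √((-144)² + 112² + (-32)²) = √34304 ≈ 185.2134
area = ½ · 185.2134 ≈ 92.607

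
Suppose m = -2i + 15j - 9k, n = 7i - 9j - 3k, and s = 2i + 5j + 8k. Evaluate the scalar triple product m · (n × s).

n × s:
i: (-9)·8 - (-3)·5 = -72 - (-15) = -57
j: (-3)·2 - 7·8 = -6 - 56 = -62
k: 7·5 - (-9)·2 = 35 - (-18) = 53
n × s = (-57, -62, 53)
m · (n × s) = (-2)·(-57) + 15·(-62) + (-9)·53 = 114 - 930 - 477 = -1293

-1293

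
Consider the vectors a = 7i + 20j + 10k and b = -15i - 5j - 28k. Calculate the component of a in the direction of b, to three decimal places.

a · b = 7·(-15) + 20·(-5) + 10·(-28) = -105 - 100 - 280 = -485
|b| = √(225 + 25 + 784) = √1034 ≈ 32.1559
comp_b a = -485 / √1034 ≈ -15.083

-15.083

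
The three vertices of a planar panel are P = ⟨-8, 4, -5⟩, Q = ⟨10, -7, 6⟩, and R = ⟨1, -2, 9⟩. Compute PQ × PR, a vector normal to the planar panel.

(-88, -153, -9)

PQ = (18, -11, 11)
PR = (9, -6, 14)
i: (-11)·14 - 11·(-6) = -154 - (-66) = -88
j: 11·9 - 18·14 = 99 - 252 = -153
k: 18·(-6) - (-11)·9 = -108 - (-99) = -9
PQ × PR = (-88, -153, -9)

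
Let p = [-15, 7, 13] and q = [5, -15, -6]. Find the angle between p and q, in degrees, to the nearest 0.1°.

136.5

p · q = (-15)·5 + 7·(-15) + 13·(-6) = -75 - 105 - 78 = -258
|p|² = 225 + 49 + 169 = 443,  |p| = √443 ≈ 21.047565
|q|² = 25 + 225 + 36 = 286,  |q| = √286 ≈ 16.911535
cos θ = -258 / (21.047565 · 16.911535) ≈ -0.72483
θ = arccos(-0.72483) ≈ 136.5°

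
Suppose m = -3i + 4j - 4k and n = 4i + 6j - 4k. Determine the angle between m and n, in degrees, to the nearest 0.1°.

58.0

m · n = (-3)·4 + 4·6 + (-4)·(-4) = -12 + 24 + 16 = 28
|m|² = 9 + 16 + 16 = 41,  |m| = √41 ≈ 6.403124
|n|² = 16 + 36 + 16 = 68,  |n| = √68 ≈ 8.246211
cos θ = 28 / (6.403124 · 8.246211) ≈ 0.53029
θ = arccos(0.53029) ≈ 58.0°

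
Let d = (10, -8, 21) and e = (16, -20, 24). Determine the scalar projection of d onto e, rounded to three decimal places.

d · e = 10·16 + (-8)·(-20) + 21·24 = 160 + 160 + 504 = 824
|e| = √(256 + 400 + 576) = √1232 ≈ 35.0999
comp_e d = 824 / √1232 ≈ 23.476

23.476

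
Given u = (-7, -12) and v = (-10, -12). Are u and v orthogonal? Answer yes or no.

u · v = (-7)·(-10) + (-12)·(-12) = 70 + 144 = 214
Nonzero, so the vectors are not orthogonal.

no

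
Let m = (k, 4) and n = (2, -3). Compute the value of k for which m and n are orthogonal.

m · n = k·2 + 4·(-3) = -12 + 2k
Set equal to 0: 2k = 12, so k = 6.

6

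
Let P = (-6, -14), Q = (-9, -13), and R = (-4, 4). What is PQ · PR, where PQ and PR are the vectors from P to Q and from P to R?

PQ = Q − P = (-3, 1)
PR = R − P = (2, 18)
PQ · PR = (-3)·2 + 1·18 = -6 + 18 = 12

12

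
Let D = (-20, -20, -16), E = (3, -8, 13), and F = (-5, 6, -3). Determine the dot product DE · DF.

DE = E − D = (23, 12, 29)
DF = F − D = (15, 26, 13)
DE · DF = 23·15 + 12·26 + 29·13 = 345 + 312 + 377 = 1034

1034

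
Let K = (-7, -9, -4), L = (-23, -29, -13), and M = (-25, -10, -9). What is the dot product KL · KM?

353

KL = L − K = (-16, -20, -9)
KM = M − K = (-18, -1, -5)
KL · KM = (-16)·(-18) + (-20)·(-1) + (-9)·(-5) = 288 + 20 + 45 = 353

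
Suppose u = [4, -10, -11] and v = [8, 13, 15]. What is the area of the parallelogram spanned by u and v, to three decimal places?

i: (-10)·15 - (-11)·13 = -150 - (-143) = -7
j: (-11)·8 - 4·15 = -88 - 60 = -148
k: 4·13 - (-10)·8 = 52 - (-80) = 132
u × v = (-7, -148, 132)
|u × v| = √((-7)² + (-148)² + 132²) = √39377 ≈ 198.4364

198.436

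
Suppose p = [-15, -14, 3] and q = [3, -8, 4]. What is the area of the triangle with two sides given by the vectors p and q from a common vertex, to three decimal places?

89.483

i: (-14)·4 - 3·(-8) = -56 - (-24) = -32
j: 3·3 - (-15)·4 = 9 - (-60) = 69
k: (-15)·(-8) - (-14)·3 = 120 - (-42) = 162
p × q = (-32, 69, 162)
|p × q| = √((-32)² + 69² + 162²) = √32029 ≈ 178.9665
area = ½ · 178.9665 ≈ 89.483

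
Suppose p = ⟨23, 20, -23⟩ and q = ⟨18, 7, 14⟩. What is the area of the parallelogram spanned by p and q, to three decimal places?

i: 20·14 - (-23)·7 = 280 - (-161) = 441
j: (-23)·18 - 23·14 = -414 - 322 = -736
k: 23·7 - 20·18 = 161 - 360 = -199
p × q = (441, -736, -199)
|p × q| = √(441² + (-736)² + (-199)²) = √775778 ≈ 880.7826

880.783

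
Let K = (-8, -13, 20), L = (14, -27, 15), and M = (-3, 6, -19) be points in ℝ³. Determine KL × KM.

KL = (22, -14, -5)
KM = (5, 19, -39)
i: (-14)·(-39) - (-5)·19 = 546 - (-95) = 641
j: (-5)·5 - 22·(-39) = -25 - (-858) = 833
k: 22·19 - (-14)·5 = 418 - (-70) = 488
KL × KM = (641, 833, 488)

(641, 833, 488)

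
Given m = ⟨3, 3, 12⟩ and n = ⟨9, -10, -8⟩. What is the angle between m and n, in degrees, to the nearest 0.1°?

119.8

m · n = 3·9 + 3·(-10) + 12·(-8) = 27 - 30 - 96 = -99
|m|² = 9 + 9 + 144 = 162,  |m| = √162 ≈ 12.727922
|n|² = 81 + 100 + 64 = 245,  |n| = √245 ≈ 15.652476
cos θ = -99 / (12.727922 · 15.652476) ≈ -0.49693
θ = arccos(-0.49693) ≈ 119.8°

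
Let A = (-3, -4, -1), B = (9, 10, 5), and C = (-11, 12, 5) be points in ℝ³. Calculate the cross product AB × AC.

(-12, -120, 304)

AB = (12, 14, 6)
AC = (-8, 16, 6)
i: 14·6 - 6·16 = 84 - 96 = -12
j: 6·(-8) - 12·6 = -48 - 72 = -120
k: 12·16 - 14·(-8) = 192 - (-112) = 304
AB × AC = (-12, -120, 304)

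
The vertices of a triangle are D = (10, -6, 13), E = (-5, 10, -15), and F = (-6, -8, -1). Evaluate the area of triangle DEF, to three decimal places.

DE = (-15, 16, -28),  DF = (-16, -2, -14)
i: 16·(-14) - (-28)·(-2) = -224 - 56 = -280
j: (-28)·(-16) - (-15)·(-14) = 448 - 210 = 238
k: (-15)·(-2) - 16·(-16) = 30 - (-256) = 286
DE × DF = (-280, 238, 286)
|DE × DF| = √216840 ≈ 465.6608
area = ½ · 465.6608 ≈ 232.830

232.830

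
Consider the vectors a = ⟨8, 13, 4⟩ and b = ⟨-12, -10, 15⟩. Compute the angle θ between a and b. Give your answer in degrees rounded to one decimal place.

119.1

a · b = 8·(-12) + 13·(-10) + 4·15 = -96 - 130 + 60 = -166
|a|² = 64 + 169 + 16 = 249,  |a| = √249 ≈ 15.779734
|b|² = 144 + 100 + 225 = 469,  |b| = √469 ≈ 21.656408
cos θ = -166 / (15.779734 · 21.656408) ≈ -0.48576
θ = arccos(-0.48576) ≈ 119.1°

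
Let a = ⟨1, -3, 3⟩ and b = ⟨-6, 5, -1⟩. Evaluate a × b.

(-12, -17, -13)

i: (-3)·(-1) - 3·5 = 3 - 15 = -12
j: 3·(-6) - 1·(-1) = -18 - (-1) = -17
k: 1·5 - (-3)·(-6) = 5 - 18 = -13
a × b = (-12, -17, -13)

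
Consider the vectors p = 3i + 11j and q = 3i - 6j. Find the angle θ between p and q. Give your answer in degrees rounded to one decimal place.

p · q = 3·3 + 11·(-6) = 9 - 66 = -57
|p|² = 9 + 121 = 130,  |p| = √130 ≈ 11.401754
|q|² = 9 + 36 = 45,  |q| = √45 ≈ 6.708204
cos θ = -57 / (11.401754 · 6.708204) ≈ -0.74524
θ = arccos(-0.74524) ≈ 138.2°

138.2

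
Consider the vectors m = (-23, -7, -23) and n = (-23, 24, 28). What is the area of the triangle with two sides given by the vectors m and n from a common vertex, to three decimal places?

i: (-7)·28 - (-23)·24 = -196 - (-552) = 356
j: (-23)·(-23) - (-23)·28 = 529 - (-644) = 1173
k: (-23)·24 - (-7)·(-23) = -552 - 161 = -713
m × n = (356, 1173, -713)
|m × n| = √(356² + 1173² + (-713)²) = √2011034 ≈ 1418.1093
area = ½ · 1418.1093 ≈ 709.055

709.055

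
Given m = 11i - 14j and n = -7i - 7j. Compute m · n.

m · n = 11·(-7) + (-14)·(-7) = -77 + 98 = 21

21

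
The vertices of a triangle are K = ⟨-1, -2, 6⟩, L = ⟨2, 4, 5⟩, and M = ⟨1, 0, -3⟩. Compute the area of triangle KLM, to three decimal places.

29.004

KL = (3, 6, -1),  KM = (2, 2, -9)
i: 6·(-9) - (-1)·2 = -54 - (-2) = -52
j: (-1)·2 - 3·(-9) = -2 - (-27) = 25
k: 3·2 - 6·2 = 6 - 12 = -6
KL × KM = (-52, 25, -6)
|KL × KM| = √3365 ≈ 58.0086
area = ½ · 58.0086 ≈ 29.004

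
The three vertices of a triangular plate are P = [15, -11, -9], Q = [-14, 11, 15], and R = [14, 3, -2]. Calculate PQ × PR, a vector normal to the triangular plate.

(-182, 179, -384)

PQ = (-29, 22, 24)
PR = (-1, 14, 7)
i: 22·7 - 24·14 = 154 - 336 = -182
j: 24·(-1) - (-29)·7 = -24 - (-203) = 179
k: (-29)·14 - 22·(-1) = -406 - (-22) = -384
PQ × PR = (-182, 179, -384)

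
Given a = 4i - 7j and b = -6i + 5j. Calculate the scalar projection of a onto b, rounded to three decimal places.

-7.554

a · b = 4·(-6) + (-7)·5 = -24 - 35 = -59
|b| = √(36 + 25) = √61 ≈ 7.8102
comp_b a = -59 / √61 ≈ -7.554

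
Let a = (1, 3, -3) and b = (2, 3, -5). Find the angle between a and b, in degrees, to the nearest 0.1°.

a · b = 1·2 + 3·3 + (-3)·(-5) = 2 + 9 + 15 = 26
|a|² = 1 + 9 + 9 = 19,  |a| = √19 ≈ 4.358899
|b|² = 4 + 9 + 25 = 38,  |b| = √38 ≈ 6.164414
cos θ = 26 / (4.358899 · 6.164414) ≈ 0.96762
θ = arccos(0.96762) ≈ 14.6°

14.6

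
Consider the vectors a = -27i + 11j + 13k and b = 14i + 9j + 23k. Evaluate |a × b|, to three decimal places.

i: 11·23 - 13·9 = 253 - 117 = 136
j: 13·14 - (-27)·23 = 182 - (-621) = 803
k: (-27)·9 - 11·14 = -243 - 154 = -397
a × b = (136, 803, -397)
|a × b| = √(136² + 803² + (-397)²) = √820914 ≈ 906.0430

906.043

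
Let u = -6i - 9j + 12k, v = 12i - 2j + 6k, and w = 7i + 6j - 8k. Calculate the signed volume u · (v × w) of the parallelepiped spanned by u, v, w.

v × w:
i: (-2)·(-8) - 6·6 = 16 - 36 = -20
j: 6·7 - 12·(-8) = 42 - (-96) = 138
k: 12·6 - (-2)·7 = 72 - (-14) = 86
v × w = (-20, 138, 86)
u · (v × w) = (-6)·(-20) + (-9)·138 + 12·86 = 120 - 1242 + 1032 = -90

-90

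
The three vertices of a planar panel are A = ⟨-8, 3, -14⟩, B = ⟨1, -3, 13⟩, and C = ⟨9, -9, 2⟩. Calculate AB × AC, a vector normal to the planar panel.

AB = (9, -6, 27)
AC = (17, -12, 16)
i: (-6)·16 - 27·(-12) = -96 - (-324) = 228
j: 27·17 - 9·16 = 459 - 144 = 315
k: 9·(-12) - (-6)·17 = -108 - (-102) = -6
AB × AC = (228, 315, -6)

(228, 315, -6)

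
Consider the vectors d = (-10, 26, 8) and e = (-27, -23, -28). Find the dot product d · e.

d · e = (-10)·(-27) + 26·(-23) + 8·(-28) = 270 - 598 - 224 = -552

-552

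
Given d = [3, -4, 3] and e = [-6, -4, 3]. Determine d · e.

d · e = 3·(-6) + (-4)·(-4) + 3·3 = -18 + 16 + 9 = 7

7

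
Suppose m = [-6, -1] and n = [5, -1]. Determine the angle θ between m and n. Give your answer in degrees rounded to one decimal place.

159.2

m · n = (-6)·5 + (-1)·(-1) = -30 + 1 = -29
|m|² = 36 + 1 = 37,  |m| = √37 ≈ 6.082763
|n|² = 25 + 1 = 26,  |n| = √26 ≈ 5.099020
cos θ = -29 / (6.082763 · 5.099020) ≈ -0.93500
θ = arccos(-0.93500) ≈ 159.2°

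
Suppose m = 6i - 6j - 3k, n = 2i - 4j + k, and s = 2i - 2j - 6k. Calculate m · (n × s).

n × s:
i: (-4)·(-6) - 1·(-2) = 24 - (-2) = 26
j: 1·2 - 2·(-6) = 2 - (-12) = 14
k: 2·(-2) - (-4)·2 = -4 - (-8) = 4
n × s = (26, 14, 4)
m · (n × s) = 6·26 + (-6)·14 + (-3)·4 = 156 - 84 - 12 = 60

60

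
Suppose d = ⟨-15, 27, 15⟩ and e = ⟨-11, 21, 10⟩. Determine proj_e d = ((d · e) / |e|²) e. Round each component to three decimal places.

d · e = (-15)·(-11) + 27·21 + 15·10 = 165 + 567 + 150 = 882
|e|² = 121 + 441 + 100 = 662
proj_e d = (882/662) · (-11, 21, 10) ≈ (-14.656, 27.979, 13.323)

(-14.656, 27.979, 13.323)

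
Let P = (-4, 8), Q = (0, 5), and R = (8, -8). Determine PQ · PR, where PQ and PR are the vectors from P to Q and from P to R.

96

PQ = Q − P = (4, -3)
PR = R − P = (12, -16)
PQ · PR = 4·12 + (-3)·(-16) = 48 + 48 = 96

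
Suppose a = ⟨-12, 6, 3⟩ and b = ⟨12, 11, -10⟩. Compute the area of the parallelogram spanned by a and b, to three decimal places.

i: 6·(-10) - 3·11 = -60 - 33 = -93
j: 3·12 - (-12)·(-10) = 36 - 120 = -84
k: (-12)·11 - 6·12 = -132 - 72 = -204
a × b = (-93, -84, -204)
|a × b| = √((-93)² + (-84)² + (-204)²) = √57321 ≈ 239.4180

239.418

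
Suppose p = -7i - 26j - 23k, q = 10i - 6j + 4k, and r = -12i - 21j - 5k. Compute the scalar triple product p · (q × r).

5636

q × r:
i: (-6)·(-5) - 4·(-21) = 30 - (-84) = 114
j: 4·(-12) - 10·(-5) = -48 - (-50) = 2
k: 10·(-21) - (-6)·(-12) = -210 - 72 = -282
q × r = (114, 2, -282)
p · (q × r) = (-7)·114 + (-26)·2 + (-23)·(-282) = -798 - 52 + 6486 = 5636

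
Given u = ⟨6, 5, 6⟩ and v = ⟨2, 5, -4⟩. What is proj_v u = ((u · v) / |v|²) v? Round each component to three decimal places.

u · v = 6·2 + 5·5 + 6·(-4) = 12 + 25 - 24 = 13
|v|² = 4 + 25 + 16 = 45
proj_v u = (13/45) · (2, 5, -4) ≈ (0.578, 1.444, -1.156)

(0.578, 1.444, -1.156)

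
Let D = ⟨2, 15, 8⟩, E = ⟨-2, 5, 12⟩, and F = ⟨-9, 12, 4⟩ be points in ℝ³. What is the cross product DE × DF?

(52, -60, -98)

DE = (-4, -10, 4)
DF = (-11, -3, -4)
i: (-10)·(-4) - 4·(-3) = 40 - (-12) = 52
j: 4·(-11) - (-4)·(-4) = -44 - 16 = -60
k: (-4)·(-3) - (-10)·(-11) = 12 - 110 = -98
DE × DF = (52, -60, -98)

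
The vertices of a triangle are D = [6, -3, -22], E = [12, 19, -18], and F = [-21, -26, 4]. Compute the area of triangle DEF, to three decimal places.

423.830

DE = (6, 22, 4),  DF = (-27, -23, 26)
i: 22·26 - 4·(-23) = 572 - (-92) = 664
j: 4·(-27) - 6·26 = -108 - 156 = -264
k: 6·(-23) - 22·(-27) = -138 - (-594) = 456
DE × DF = (664, -264, 456)
|DE × DF| = √718528 ≈ 847.6603
area = ½ · 847.6603 ≈ 423.830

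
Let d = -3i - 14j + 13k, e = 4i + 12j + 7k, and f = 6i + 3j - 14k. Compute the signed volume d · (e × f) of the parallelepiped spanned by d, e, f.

e × f:
i: 12·(-14) - 7·3 = -168 - 21 = -189
j: 7·6 - 4·(-14) = 42 - (-56) = 98
k: 4·3 - 12·6 = 12 - 72 = -60
e × f = (-189, 98, -60)
d · (e × f) = (-3)·(-189) + (-14)·98 + 13·(-60) = 567 - 1372 - 780 = -1585

-1585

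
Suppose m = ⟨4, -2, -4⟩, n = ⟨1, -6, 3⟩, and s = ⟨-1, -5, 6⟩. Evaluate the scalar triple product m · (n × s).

n × s:
i: (-6)·6 - 3·(-5) = -36 - (-15) = -21
j: 3·(-1) - 1·6 = -3 - 6 = -9
k: 1·(-5) - (-6)·(-1) = -5 - 6 = -11
n × s = (-21, -9, -11)
m · (n × s) = 4·(-21) + (-2)·(-9) + (-4)·(-11) = -84 + 18 + 44 = -22

-22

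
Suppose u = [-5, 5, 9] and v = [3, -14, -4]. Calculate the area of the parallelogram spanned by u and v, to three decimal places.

119.624

i: 5·(-4) - 9·(-14) = -20 - (-126) = 106
j: 9·3 - (-5)·(-4) = 27 - 20 = 7
k: (-5)·(-14) - 5·3 = 70 - 15 = 55
u × v = (106, 7, 55)
|u × v| = √(106² + 7² + 55²) = √14310 ≈ 119.6244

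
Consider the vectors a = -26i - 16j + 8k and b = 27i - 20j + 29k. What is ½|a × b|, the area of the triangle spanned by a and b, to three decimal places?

i: (-16)·29 - 8·(-20) = -464 - (-160) = -304
j: 8·27 - (-26)·29 = 216 - (-754) = 970
k: (-26)·(-20) - (-16)·27 = 520 - (-432) = 952
a × b = (-304, 970, 952)
|a × b| = √((-304)² + 970² + 952²) = √1939620 ≈ 1392.7024
area = ½ · 1392.7024 ≈ 696.351

696.351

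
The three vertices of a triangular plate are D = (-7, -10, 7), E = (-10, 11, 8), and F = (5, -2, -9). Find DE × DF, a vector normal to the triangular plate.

DE = (-3, 21, 1)
DF = (12, 8, -16)
i: 21·(-16) - 1·8 = -336 - 8 = -344
j: 1·12 - (-3)·(-16) = 12 - 48 = -36
k: (-3)·8 - 21·12 = -24 - 252 = -276
DE × DF = (-344, -36, -276)

(-344, -36, -276)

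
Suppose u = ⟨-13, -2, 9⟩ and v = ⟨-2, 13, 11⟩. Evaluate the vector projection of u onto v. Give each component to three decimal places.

(-0.673, 4.378, 3.704)

u · v = (-13)·(-2) + (-2)·13 + 9·11 = 26 - 26 + 99 = 99
|v|² = 4 + 169 + 121 = 294
proj_v u = (99/294) · (-2, 13, 11) ≈ (-0.673, 4.378, 3.704)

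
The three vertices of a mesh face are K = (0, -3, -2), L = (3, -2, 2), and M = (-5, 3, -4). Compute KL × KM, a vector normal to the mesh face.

(-26, -14, 23)

KL = (3, 1, 4)
KM = (-5, 6, -2)
i: 1·(-2) - 4·6 = -2 - 24 = -26
j: 4·(-5) - 3·(-2) = -20 - (-6) = -14
k: 3·6 - 1·(-5) = 18 - (-5) = 23
KL × KM = (-26, -14, 23)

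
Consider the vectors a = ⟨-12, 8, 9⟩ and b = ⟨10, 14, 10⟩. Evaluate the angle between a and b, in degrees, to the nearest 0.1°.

76.0

a · b = (-12)·10 + 8·14 + 9·10 = -120 + 112 + 90 = 82
|a|² = 144 + 64 + 81 = 289,  |a| = √289 ≈ 17.000000
|b|² = 100 + 196 + 100 = 396,  |b| = √396 ≈ 19.899749
cos θ = 82 / (17.000000 · 19.899749) ≈ 0.24239
θ = arccos(0.24239) ≈ 76.0°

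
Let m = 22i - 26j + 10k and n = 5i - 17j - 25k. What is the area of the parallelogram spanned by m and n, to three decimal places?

i: (-26)·(-25) - 10·(-17) = 650 - (-170) = 820
j: 10·5 - 22·(-25) = 50 - (-550) = 600
k: 22·(-17) - (-26)·5 = -374 - (-130) = -244
m × n = (820, 600, -244)
|m × n| = √(820² + 600² + (-244)²) = √1091936 ≈ 1044.9574

1044.957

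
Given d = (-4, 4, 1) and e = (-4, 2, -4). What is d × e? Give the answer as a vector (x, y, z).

i: 4·(-4) - 1·2 = -16 - 2 = -18
j: 1·(-4) - (-4)·(-4) = -4 - 16 = -20
k: (-4)·2 - 4·(-4) = -8 - (-16) = 8
d × e = (-18, -20, 8)

(-18, -20, 8)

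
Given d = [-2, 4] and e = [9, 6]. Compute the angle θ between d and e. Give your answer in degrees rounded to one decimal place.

d · e = (-2)·9 + 4·6 = -18 + 24 = 6
|d|² = 4 + 16 = 20,  |d| = √20 ≈ 4.472136
|e|² = 81 + 36 = 117,  |e| = √117 ≈ 10.816654
cos θ = 6 / (4.472136 · 10.816654) ≈ 0.12403
θ = arccos(0.12403) ≈ 82.9°

82.9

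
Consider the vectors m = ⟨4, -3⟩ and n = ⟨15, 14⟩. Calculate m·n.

18

m · n = 4·15 + (-3)·14 = 60 - 42 = 18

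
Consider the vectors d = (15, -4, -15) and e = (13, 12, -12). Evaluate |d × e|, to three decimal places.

325.627

i: (-4)·(-12) - (-15)·12 = 48 - (-180) = 228
j: (-15)·13 - 15·(-12) = -195 - (-180) = -15
k: 15·12 - (-4)·13 = 180 - (-52) = 232
d × e = (228, -15, 232)
|d × e| = √(228² + (-15)² + 232²) = √106033 ≈ 325.6271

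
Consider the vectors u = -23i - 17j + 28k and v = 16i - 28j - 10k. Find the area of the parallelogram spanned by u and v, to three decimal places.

i: (-17)·(-10) - 28·(-28) = 170 - (-784) = 954
j: 28·16 - (-23)·(-10) = 448 - 230 = 218
k: (-23)·(-28) - (-17)·16 = 644 - (-272) = 916
u × v = (954, 218, 916)
|u × v| = √(954² + 218² + 916²) = √1796696 ≈ 1340.4089

1340.409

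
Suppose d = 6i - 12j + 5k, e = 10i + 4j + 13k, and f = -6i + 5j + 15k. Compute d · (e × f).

3076

e × f:
i: 4·15 - 13·5 = 60 - 65 = -5
j: 13·(-6) - 10·15 = -78 - 150 = -228
k: 10·5 - 4·(-6) = 50 - (-24) = 74
e × f = (-5, -228, 74)
d · (e × f) = 6·(-5) + (-12)·(-228) + 5·74 = -30 + 2736 + 370 = 3076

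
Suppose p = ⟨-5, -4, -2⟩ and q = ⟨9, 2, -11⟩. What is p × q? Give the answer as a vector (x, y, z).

(48, -73, 26)

i: (-4)·(-11) - (-2)·2 = 44 - (-4) = 48
j: (-2)·9 - (-5)·(-11) = -18 - 55 = -73
k: (-5)·2 - (-4)·9 = -10 - (-36) = 26
p × q = (48, -73, 26)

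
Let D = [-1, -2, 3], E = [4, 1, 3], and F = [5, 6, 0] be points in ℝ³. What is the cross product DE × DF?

DE = (5, 3, 0)
DF = (6, 8, -3)
i: 3·(-3) - 0·8 = -9 - 0 = -9
j: 0·6 - 5·(-3) = 0 - (-15) = 15
k: 5·8 - 3·6 = 40 - 18 = 22
DE × DF = (-9, 15, 22)

(-9, 15, 22)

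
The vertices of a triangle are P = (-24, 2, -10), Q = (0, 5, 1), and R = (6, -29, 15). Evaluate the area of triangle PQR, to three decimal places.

PQ = (24, 3, 11),  PR = (30, -31, 25)
i: 3·25 - 11·(-31) = 75 - (-341) = 416
j: 11·30 - 24·25 = 330 - 600 = -270
k: 24·(-31) - 3·30 = -744 - 90 = -834
PQ × PR = (416, -270, -834)
|PQ × PR| = √941512 ≈ 970.3154
area = ½ · 970.3154 ≈ 485.158

485.158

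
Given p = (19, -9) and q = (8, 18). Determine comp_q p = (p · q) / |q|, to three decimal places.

p · q = 19·8 + (-9)·18 = 152 - 162 = -10
|q| = √(64 + 324) = √388 ≈ 19.6977
comp_q p = -10 / √388 ≈ -0.508

-0.508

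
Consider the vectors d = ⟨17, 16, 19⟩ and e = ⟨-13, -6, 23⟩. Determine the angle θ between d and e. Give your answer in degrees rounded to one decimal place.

d · e = 17·(-13) + 16·(-6) + 19·23 = -221 - 96 + 437 = 120
|d|² = 289 + 256 + 361 = 906,  |d| = √906 ≈ 30.099834
|e|² = 169 + 36 + 529 = 734,  |e| = √734 ≈ 27.092434
cos θ = 120 / (30.099834 · 27.092434) ≈ 0.14715
θ = arccos(0.14715) ≈ 81.5°

81.5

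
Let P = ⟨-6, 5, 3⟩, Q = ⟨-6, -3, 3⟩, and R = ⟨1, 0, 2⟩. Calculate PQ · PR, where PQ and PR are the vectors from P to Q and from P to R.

PQ = Q − P = (0, -8, 0)
PR = R − P = (7, -5, -1)
PQ · PR = 0·7 + (-8)·(-5) + 0·(-1) = 0 + 40 + 0 = 40

40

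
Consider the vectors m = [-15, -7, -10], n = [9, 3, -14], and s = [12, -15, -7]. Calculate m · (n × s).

5910

n × s:
i: 3·(-7) - (-14)·(-15) = -21 - 210 = -231
j: (-14)·12 - 9·(-7) = -168 - (-63) = -105
k: 9·(-15) - 3·12 = -135 - 36 = -171
n × s = (-231, -105, -171)
m · (n × s) = (-15)·(-231) + (-7)·(-105) + (-10)·(-171) = 3465 + 735 + 1710 = 5910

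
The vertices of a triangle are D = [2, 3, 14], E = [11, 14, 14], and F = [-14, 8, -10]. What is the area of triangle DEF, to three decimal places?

DE = (9, 11, 0),  DF = (-16, 5, -24)
i: 11·(-24) - 0·5 = -264 - 0 = -264
j: 0·(-16) - 9·(-24) = 0 - (-216) = 216
k: 9·5 - 11·(-16) = 45 - (-176) = 221
DE × DF = (-264, 216, 221)
|DE × DF| = √165193 ≈ 406.4394
area = ½ · 406.4394 ≈ 203.220

203.220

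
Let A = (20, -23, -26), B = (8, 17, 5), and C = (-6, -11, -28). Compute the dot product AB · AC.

730

AB = B − A = (-12, 40, 31)
AC = C − A = (-26, 12, -2)
AB · AC = (-12)·(-26) + 40·12 + 31·(-2) = 312 + 480 - 62 = 730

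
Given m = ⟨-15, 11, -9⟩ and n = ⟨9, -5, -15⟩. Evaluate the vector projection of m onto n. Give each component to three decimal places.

(-1.495, 0.831, 2.492)

m · n = (-15)·9 + 11·(-5) + (-9)·(-15) = -135 - 55 + 135 = -55
|n|² = 81 + 25 + 225 = 331
proj_n m = (-55/331) · (9, -5, -15) ≈ (-1.495, 0.831, 2.492)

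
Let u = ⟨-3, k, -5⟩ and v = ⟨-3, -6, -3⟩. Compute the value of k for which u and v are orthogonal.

4

u · v = (-3)·(-3) + k·(-6) + (-5)·(-3) = 24 - 6k
Set equal to 0: -6k = -24, so k = 4.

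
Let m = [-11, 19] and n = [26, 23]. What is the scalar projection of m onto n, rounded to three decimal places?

4.350

m · n = (-11)·26 + 19·23 = -286 + 437 = 151
|n| = √(676 + 529) = √1205 ≈ 34.7131
comp_n m = 151 / √1205 ≈ 4.350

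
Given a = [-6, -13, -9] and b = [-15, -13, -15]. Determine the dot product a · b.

394

a · b = (-6)·(-15) + (-13)·(-13) + (-9)·(-15) = 90 + 169 + 135 = 394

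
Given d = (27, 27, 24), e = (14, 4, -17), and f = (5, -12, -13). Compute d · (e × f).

-8805

e × f:
i: 4·(-13) - (-17)·(-12) = -52 - 204 = -256
j: (-17)·5 - 14·(-13) = -85 - (-182) = 97
k: 14·(-12) - 4·5 = -168 - 20 = -188
e × f = (-256, 97, -188)
d · (e × f) = 27·(-256) + 27·97 + 24·(-188) = -6912 + 2619 - 4512 = -8805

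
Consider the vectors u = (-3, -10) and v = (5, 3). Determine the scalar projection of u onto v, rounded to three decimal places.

u · v = (-3)·5 + (-10)·3 = -15 - 30 = -45
|v| = √(25 + 9) = √34 ≈ 5.8310
comp_v u = -45 / √34 ≈ -7.717

-7.717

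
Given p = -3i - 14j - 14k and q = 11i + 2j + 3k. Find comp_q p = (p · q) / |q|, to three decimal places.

-8.898

p · q = (-3)·11 + (-14)·2 + (-14)·3 = -33 - 28 - 42 = -103
|q| = √(121 + 4 + 9) = √134 ≈ 11.5758
comp_q p = -103 / √134 ≈ -8.898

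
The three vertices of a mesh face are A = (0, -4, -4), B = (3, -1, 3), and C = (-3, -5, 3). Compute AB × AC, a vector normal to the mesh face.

(28, -42, 6)

AB = (3, 3, 7)
AC = (-3, -1, 7)
i: 3·7 - 7·(-1) = 21 - (-7) = 28
j: 7·(-3) - 3·7 = -21 - 21 = -42
k: 3·(-1) - 3·(-3) = -3 - (-9) = 6
AB × AC = (28, -42, 6)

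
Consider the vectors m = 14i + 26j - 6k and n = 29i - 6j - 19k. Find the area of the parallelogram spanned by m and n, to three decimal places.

995.795

i: 26·(-19) - (-6)·(-6) = -494 - 36 = -530
j: (-6)·29 - 14·(-19) = -174 - (-266) = 92
k: 14·(-6) - 26·29 = -84 - 754 = -838
m × n = (-530, 92, -838)
|m × n| = √((-530)² + 92² + (-838)²) = √991608 ≈ 995.7952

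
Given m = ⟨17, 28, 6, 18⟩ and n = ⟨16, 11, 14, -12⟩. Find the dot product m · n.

m · n = 17·16 + 28·11 + 6·14 + 18·(-12) = 272 + 308 + 84 - 216 = 448

448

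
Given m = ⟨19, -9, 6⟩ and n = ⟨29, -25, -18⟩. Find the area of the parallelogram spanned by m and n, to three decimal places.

i: (-9)·(-18) - 6·(-25) = 162 - (-150) = 312
j: 6·29 - 19·(-18) = 174 - (-342) = 516
k: 19·(-25) - (-9)·29 = -475 - (-261) = -214
m × n = (312, 516, -214)
|m × n| = √(312² + 516² + (-214)²) = √409396 ≈ 639.8406

639.841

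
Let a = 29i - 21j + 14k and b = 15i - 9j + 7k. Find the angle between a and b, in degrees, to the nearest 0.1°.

4.6

a · b = 29·15 + (-21)·(-9) + 14·7 = 435 + 189 + 98 = 722
|a|² = 841 + 441 + 196 = 1478,  |a| = √1478 ≈ 38.444766
|b|² = 225 + 81 + 49 = 355,  |b| = √355 ≈ 18.841444
cos θ = 722 / (38.444766 · 18.841444) ≈ 0.99675
θ = arccos(0.99675) ≈ 4.6°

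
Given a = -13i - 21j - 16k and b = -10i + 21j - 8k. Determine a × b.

(504, 56, -483)

i: (-21)·(-8) - (-16)·21 = 168 - (-336) = 504
j: (-16)·(-10) - (-13)·(-8) = 160 - 104 = 56
k: (-13)·21 - (-21)·(-10) = -273 - 210 = -483
a × b = (504, 56, -483)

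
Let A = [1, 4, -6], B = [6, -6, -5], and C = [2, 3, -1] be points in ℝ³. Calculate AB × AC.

AB = (5, -10, 1)
AC = (1, -1, 5)
i: (-10)·5 - 1·(-1) = -50 - (-1) = -49
j: 1·1 - 5·5 = 1 - 25 = -24
k: 5·(-1) - (-10)·1 = -5 - (-10) = 5
AB × AC = (-49, -24, 5)

(-49, -24, 5)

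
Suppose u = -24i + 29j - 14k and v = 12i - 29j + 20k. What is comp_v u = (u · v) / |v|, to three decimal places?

u · v = (-24)·12 + 29·(-29) + (-14)·20 = -288 - 841 - 280 = -1409
|v| = √(144 + 841 + 400) = √1385 ≈ 37.2156
comp_v u = -1409 / √1385 ≈ -37.860

-37.860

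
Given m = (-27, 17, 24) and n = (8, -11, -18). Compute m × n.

(-42, -294, 161)

i: 17·(-18) - 24·(-11) = -306 - (-264) = -42
j: 24·8 - (-27)·(-18) = 192 - 486 = -294
k: (-27)·(-11) - 17·8 = 297 - 136 = 161
m × n = (-42, -294, 161)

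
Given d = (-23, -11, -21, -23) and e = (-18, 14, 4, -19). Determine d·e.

d · e = (-23)·(-18) + (-11)·14 + (-21)·4 + (-23)·(-19) = 414 - 154 - 84 + 437 = 613

613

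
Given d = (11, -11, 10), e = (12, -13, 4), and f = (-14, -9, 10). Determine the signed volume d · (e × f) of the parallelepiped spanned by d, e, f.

e × f:
i: (-13)·10 - 4·(-9) = -130 - (-36) = -94
j: 4·(-14) - 12·10 = -56 - 120 = -176
k: 12·(-9) - (-13)·(-14) = -108 - 182 = -290
e × f = (-94, -176, -290)
d · (e × f) = 11·(-94) + (-11)·(-176) + 10·(-290) = -1034 + 1936 - 2900 = -1998

-1998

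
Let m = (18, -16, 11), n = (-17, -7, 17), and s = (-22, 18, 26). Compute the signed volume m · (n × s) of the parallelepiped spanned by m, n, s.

n × s:
i: (-7)·26 - 17·18 = -182 - 306 = -488
j: 17·(-22) - (-17)·26 = -374 - (-442) = 68
k: (-17)·18 - (-7)·(-22) = -306 - 154 = -460
n × s = (-488, 68, -460)
m · (n × s) = 18·(-488) + (-16)·68 + 11·(-460) = -8784 - 1088 - 5060 = -14932

-14932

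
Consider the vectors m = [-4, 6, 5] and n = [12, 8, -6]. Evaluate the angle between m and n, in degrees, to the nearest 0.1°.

m · n = (-4)·12 + 6·8 + 5·(-6) = -48 + 48 - 30 = -30
|m|² = 16 + 36 + 25 = 77,  |m| = √77 ≈ 8.774964
|n|² = 144 + 64 + 36 = 244,  |n| = √244 ≈ 15.620499
cos θ = -30 / (8.774964 · 15.620499) ≈ -0.21887
θ = arccos(-0.21887) ≈ 102.6°

102.6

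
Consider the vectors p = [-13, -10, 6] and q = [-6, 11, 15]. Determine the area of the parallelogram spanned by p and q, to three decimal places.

i: (-10)·15 - 6·11 = -150 - 66 = -216
j: 6·(-6) - (-13)·15 = -36 - (-195) = 159
k: (-13)·11 - (-10)·(-6) = -143 - 60 = -203
p × q = (-216, 159, -203)
|p × q| = √((-216)² + 159² + (-203)²) = √113146 ≈ 336.3718

336.372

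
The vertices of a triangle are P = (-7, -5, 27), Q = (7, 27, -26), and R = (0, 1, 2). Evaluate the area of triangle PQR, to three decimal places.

PQ = (14, 32, -53),  PR = (7, 6, -25)
i: 32·(-25) - (-53)·6 = -800 - (-318) = -482
j: (-53)·7 - 14·(-25) = -371 - (-350) = -21
k: 14·6 - 32·7 = 84 - 224 = -140
PQ × PR = (-482, -21, -140)
|PQ × PR| = √252365 ≈ 502.3594
area = ½ · 502.3594 ≈ 251.180

251.180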